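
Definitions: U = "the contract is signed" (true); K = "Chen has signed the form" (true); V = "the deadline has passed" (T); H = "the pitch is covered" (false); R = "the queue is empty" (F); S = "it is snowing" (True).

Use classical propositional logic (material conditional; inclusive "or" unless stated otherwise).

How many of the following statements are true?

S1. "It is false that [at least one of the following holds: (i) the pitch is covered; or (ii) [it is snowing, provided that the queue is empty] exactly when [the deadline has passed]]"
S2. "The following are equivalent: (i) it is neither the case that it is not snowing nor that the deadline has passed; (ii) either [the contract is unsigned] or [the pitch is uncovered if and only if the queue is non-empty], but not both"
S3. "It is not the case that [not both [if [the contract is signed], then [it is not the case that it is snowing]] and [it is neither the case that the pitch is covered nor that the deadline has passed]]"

0

S1: This is ~(H | ((R -> S) <-> V)).

R -> S = F -> T = T
(R -> S) <-> V = T <-> T = T
H | ((R -> S) <-> V) = F | T = T
~(H | ((R -> S) <-> V)) = ~T = F
Thus S1 is false.

S2: Parsed as (~S nor V) <-> (~U xor (~H <-> ~R))

~S = ~T = F
~S nor V = F nor T = F
~U = ~T = F
~H = ~F = T
~R = ~F = T
~H <-> ~R = T <-> T = T
~U xor (~H <-> ~R) = F xor T = T
(~S nor V) <-> (~U xor (~H <-> ~R)) = F <-> T = F
So S2 is false.

S3: In symbols: ~((U -> ~S) nand (H nor V))

~S = ~T = F
U -> ~S = T -> F = F
H nor V = F nor T = F
(U -> ~S) nand (H nor V) = F nand F = T
~((U -> ~S) nand (H nor V)) = ~T = F
Thus S3 is false.

Count: 0.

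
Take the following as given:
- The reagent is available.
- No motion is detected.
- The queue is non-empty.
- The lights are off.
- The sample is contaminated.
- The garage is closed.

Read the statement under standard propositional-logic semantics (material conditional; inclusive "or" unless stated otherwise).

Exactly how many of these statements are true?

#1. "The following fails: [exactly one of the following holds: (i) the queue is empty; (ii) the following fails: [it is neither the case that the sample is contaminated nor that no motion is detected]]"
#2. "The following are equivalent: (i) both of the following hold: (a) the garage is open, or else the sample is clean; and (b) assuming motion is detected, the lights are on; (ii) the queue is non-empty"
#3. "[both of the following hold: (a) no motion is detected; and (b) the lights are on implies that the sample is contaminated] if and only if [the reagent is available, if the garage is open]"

1

Let S = "the queue is empty" (F), L = "the sample is contaminated" (T), U = "motion is detected" (F), H = "the garage is closed" (T), N = "the lights are on" (F), D = "the reagent is available" (T).

#1: In symbols: ~(S xor ~(L nor ~U))

~U = ~F = T
L nor ~U = T nor T = F
~(L nor ~U) = ~F = T
S xor ~(L nor ~U) = F xor T = T
~(S xor ~(L nor ~U)) = ~T = F
Hence #1 is false.

#2: Parsed as ((~H | ~L) & (U -> N)) <-> ~S

~H = ~T = F
~L = ~T = F
~H | ~L = F | F = F
U -> N = F -> F = T
(~H | ~L) & (U -> N) = F & T = F
~S = ~F = T
((~H | ~L) & (U -> N)) <-> ~S = F <-> T = F
So #2 is false.

#3: In symbols: (~U & (N -> L)) <-> (~H -> D)

~U = ~F = T
N -> L = F -> T = T
~U & (N -> L) = T & T = T
~H = ~T = F
~H -> D = F -> T = T
(~U & (N -> L)) <-> (~H -> D) = T <-> T = T
Hence #3 is true.

True statements: 1.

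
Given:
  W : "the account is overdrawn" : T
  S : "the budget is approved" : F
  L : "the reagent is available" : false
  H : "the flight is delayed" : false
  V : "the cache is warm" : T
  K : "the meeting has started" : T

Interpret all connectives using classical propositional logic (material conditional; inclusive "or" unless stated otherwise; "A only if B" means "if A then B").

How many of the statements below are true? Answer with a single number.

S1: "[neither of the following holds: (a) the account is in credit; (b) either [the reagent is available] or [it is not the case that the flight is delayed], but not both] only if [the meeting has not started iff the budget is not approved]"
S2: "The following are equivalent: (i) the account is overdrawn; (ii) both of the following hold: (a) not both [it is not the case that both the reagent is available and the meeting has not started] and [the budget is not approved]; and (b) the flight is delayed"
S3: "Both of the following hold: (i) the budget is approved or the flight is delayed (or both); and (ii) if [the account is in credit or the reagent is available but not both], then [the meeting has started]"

S1: This is (¬W ↓ (L ⊕ ¬H)) → (¬K ↔ ¬S).

¬W = ¬T = F
¬H = ¬F = T
L ⊕ ¬H = F ⊕ T = T
¬W ↓ (L ⊕ ¬H) = F ↓ T = F
¬K = ¬T = F
¬S = ¬F = T
¬K ↔ ¬S = F ↔ T = F
(¬W ↓ (L ⊕ ¬H)) → (¬K ↔ ¬S) = F → F = T
Thus S1 is true.

S2: This is W ↔ (((L ↑ ¬K) ↑ ¬S) ∧ H).

¬K = ¬T = F
L ↑ ¬K = F ↑ F = T
¬S = ¬F = T
(L ↑ ¬K) ↑ ¬S = T ↑ T = F
((L ↑ ¬K) ↑ ¬S) ∧ H = F ∧ F = F
W ↔ (((L ↑ ¬K) ↑ ¬S) ∧ H) = T ↔ F = F
So S2 is false.

S3: In symbols: (S ∨ H) ∧ ((¬W ⊕ L) → K)

S ∨ H = F ∨ F = F
¬W = ¬T = F
¬W ⊕ L = F ⊕ F = F
(¬W ⊕ L) → K = F → T = T
(S ∨ H) ∧ ((¬W ⊕ L) → K) = F ∧ T = F
So S3 is false.

1 of the 3 statements is true.

1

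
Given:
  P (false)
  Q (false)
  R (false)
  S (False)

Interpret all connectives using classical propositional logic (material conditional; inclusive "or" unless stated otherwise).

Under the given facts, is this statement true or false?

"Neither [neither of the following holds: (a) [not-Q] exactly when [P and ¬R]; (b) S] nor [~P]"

The statement is false.

In symbols: ((not Q iff (P and not R)) nor S) nor not P

not Q = not False = True
not R = not False = True
P and not R = False and True = False
not Q iff (P and not R) = True iff False = False
(not Q iff (P and not R)) nor S = False nor False = True
not P = not False = True
((not Q iff (P and not R)) nor S) nor not P = True nor True = False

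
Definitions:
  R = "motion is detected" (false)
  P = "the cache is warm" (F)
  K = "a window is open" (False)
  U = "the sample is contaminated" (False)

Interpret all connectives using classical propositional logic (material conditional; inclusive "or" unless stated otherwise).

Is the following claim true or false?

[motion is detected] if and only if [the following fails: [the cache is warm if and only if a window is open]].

Values: R=F, P=F, K=F.
In symbols: R ↔ ¬(P ↔ K)

P ↔ K = F ↔ F = T
¬(P ↔ K) = ¬T = F
R ↔ ¬(P ↔ K) = F ↔ F = T

True.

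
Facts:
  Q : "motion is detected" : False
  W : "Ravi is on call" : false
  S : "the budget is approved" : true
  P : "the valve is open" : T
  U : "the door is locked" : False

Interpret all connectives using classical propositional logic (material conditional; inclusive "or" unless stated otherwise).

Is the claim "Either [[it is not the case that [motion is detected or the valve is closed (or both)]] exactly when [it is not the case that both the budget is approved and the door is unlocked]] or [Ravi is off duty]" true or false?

True.

Values: Q=F, P=T, S=T, U=F, W=F.
Formalization: (¬(Q ∨ ¬P) ↔ (S ↑ ¬U)) ∨ ¬W

¬P = ¬T = F
Q ∨ ¬P = F ∨ F = F
¬(Q ∨ ¬P) = ¬F = T
¬U = ¬F = T
S ↑ ¬U = T ↑ T = F
¬(Q ∨ ¬P) ↔ (S ↑ ¬U) = T ↔ F = F
¬W = ¬F = T
(¬(Q ∨ ¬P) ↔ (S ↑ ¬U)) ∨ ¬W = F ∨ T = T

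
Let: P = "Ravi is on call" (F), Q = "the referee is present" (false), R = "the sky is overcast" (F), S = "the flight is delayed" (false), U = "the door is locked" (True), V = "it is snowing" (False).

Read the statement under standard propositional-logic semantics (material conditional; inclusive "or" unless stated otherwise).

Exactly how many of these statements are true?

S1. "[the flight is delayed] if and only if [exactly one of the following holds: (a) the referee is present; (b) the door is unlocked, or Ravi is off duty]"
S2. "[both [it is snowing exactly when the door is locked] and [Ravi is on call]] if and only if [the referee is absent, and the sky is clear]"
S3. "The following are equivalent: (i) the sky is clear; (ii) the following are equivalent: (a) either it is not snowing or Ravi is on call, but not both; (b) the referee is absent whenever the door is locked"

S1: In symbols: S iff (Q xor (not U or not P))

not U = not True = False
not P = not False = True
not U or not P = False or True = True
Q xor (not U or not P) = False xor True = True
S iff (Q xor (not U or not P)) = False iff True = False
Hence S1 is false.

S2: Formalization: ((V iff U) and P) iff (not Q and not R)

V iff U = False iff True = False
(V iff U) and P = False and False = False
not Q = not False = True
not R = not False = True
not Q and not R = True and True = True
((V iff U) and P) iff (not Q and not R) = False iff True = False
So S2 is false.

S3: This is not R iff ((not V xor P) iff (U -> not Q)).

not R = not False = True
not V = not False = True
not V xor P = True xor False = True
not Q = not False = True
U -> not Q = True -> True = True
(not V xor P) iff (U -> not Q) = True iff True = True
not R iff ((not V xor P) iff (U -> not Q)) = True iff True = True
Thus S3 is true.

1 of the 3 statements is true (S3).

1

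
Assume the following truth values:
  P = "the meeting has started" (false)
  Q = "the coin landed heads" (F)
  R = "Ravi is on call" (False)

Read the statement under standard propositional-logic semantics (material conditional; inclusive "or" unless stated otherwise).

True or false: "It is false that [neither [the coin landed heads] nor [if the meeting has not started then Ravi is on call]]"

This is ¬(Q ↓ (¬P → R)).

¬P = ¬F = T
¬P → R = T → F = F
Q ↓ (¬P → R) = F ↓ F = T
¬(Q ↓ (¬P → R)) = ¬T = F

The statement is false.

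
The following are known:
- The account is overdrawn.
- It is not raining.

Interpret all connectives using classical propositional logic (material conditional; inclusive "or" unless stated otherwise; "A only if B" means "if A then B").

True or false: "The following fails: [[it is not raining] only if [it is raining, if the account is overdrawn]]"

Let Q = "it is raining" (False), P = "the account is overdrawn" (True).
Parsed as not (not Q -> (P -> Q))

not Q = not False = True
P -> Q = True -> False = False
not Q -> (P -> Q) = True -> False = False
not (not Q -> (P -> Q)) = not False = True

True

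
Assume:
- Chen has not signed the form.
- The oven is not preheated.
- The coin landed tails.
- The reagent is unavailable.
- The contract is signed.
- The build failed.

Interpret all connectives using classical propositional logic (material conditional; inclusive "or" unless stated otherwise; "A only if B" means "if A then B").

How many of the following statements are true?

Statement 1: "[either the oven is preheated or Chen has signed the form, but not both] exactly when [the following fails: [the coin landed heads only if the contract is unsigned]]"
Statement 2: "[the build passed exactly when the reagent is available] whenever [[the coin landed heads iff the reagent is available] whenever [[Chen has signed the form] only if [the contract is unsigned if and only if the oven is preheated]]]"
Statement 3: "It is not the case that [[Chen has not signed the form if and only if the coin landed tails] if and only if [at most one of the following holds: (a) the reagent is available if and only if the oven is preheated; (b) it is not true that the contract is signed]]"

Let K = "the oven is preheated" (False), Q = "Chen has signed the form" (False), W = "the coin landed heads" (False), G = "the contract is signed" (True), L = "the reagent is available" (False), P = "the build passed" (False).

Statement 1: Parsed as (K xor Q) iff not (W -> not G)

K xor Q = False xor False = False
not G = not True = False
W -> not G = False -> False = True
not (W -> not G) = not True = False
(K xor Q) iff not (W -> not G) = False iff False = True
Thus Statement 1 is true.

Statement 2: This is ((Q -> (not G iff K)) -> (W iff L)) -> (P iff L).

not G = not True = False
not G iff K = False iff False = True
Q -> (not G iff K) = False -> True = True
W iff L = False iff False = True
(Q -> (not G iff K)) -> (W iff L) = True -> True = True
P iff L = False iff False = True
((Q -> (not G iff K)) -> (W iff L)) -> (P iff L) = True -> True = True
So Statement 2 is true.

Statement 3: Formalization: not ((not Q iff not W) iff ((L iff K) nand not G))

not Q = not False = True
not W = not False = True
not Q iff not W = True iff True = True
L iff K = False iff False = True
not G = not True = False
(L iff K) nand not G = True nand False = True
(not Q iff not W) iff ((L iff K) nand not G) = True iff True = True
not ((not Q iff not W) iff ((L iff K) nand not G)) = not True = False
Thus Statement 3 is false.

Count: 2.

2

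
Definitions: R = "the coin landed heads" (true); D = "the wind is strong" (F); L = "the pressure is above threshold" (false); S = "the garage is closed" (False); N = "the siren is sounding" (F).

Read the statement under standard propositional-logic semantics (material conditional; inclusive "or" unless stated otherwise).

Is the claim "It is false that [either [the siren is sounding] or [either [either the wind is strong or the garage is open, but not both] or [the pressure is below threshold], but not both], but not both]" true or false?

true

Parsed as not (N xor ((D xor not S) xor not L))

not S = not False = True
D xor not S = False xor True = True
not L = not False = True
(D xor not S) xor not L = True xor True = False
N xor ((D xor not S) xor not L) = False xor False = False
not (N xor ((D xor not S) xor not L)) = not False = True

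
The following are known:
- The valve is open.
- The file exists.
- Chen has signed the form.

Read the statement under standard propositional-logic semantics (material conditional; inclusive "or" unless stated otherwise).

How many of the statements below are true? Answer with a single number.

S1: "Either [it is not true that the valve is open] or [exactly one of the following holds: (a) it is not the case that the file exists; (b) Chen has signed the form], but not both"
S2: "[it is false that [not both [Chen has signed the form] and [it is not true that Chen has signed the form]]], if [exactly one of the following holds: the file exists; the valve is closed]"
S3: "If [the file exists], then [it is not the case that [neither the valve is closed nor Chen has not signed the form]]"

1

Let N = "the valve is open" (T), R = "the file exists" (T), H = "Chen has signed the form" (T).

S1: Formalization: ¬N ⊕ (¬R ⊕ H)

¬N = ¬T = F
¬R = ¬T = F
¬R ⊕ H = F ⊕ T = T
¬N ⊕ (¬R ⊕ H) = F ⊕ T = T
Thus S1 is true.

S2: In symbols: (R ⊕ ¬N) → ¬(H ↑ ¬H)

¬N = ¬T = F
R ⊕ ¬N = T ⊕ F = T
¬H = ¬T = F
H ↑ ¬H = T ↑ F = T
¬(H ↑ ¬H) = ¬T = F
(R ⊕ ¬N) → ¬(H ↑ ¬H) = T → F = F
Thus S2 is false.

S3: This is R → ¬(¬N ↓ ¬H).

¬N = ¬T = F
¬H = ¬T = F
¬N ↓ ¬H = F ↓ F = T
¬(¬N ↓ ¬H) = ¬T = F
R → ¬(¬N ↓ ¬H) = T → F = F
Hence S3 is false.

True statements: 1 (S1).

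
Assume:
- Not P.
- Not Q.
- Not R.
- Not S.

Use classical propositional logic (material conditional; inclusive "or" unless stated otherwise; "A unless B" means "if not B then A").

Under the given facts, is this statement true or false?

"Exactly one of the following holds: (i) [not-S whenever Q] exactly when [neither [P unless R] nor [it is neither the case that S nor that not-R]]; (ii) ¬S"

False.

Formalization: ((Q -> not S) iff ((P or R) nor (S nor not R))) xor not S

not S = not False = True
Q -> not S = False -> True = True
P or R = False or False = False
not R = not False = True
S nor not R = False nor True = False
(P or R) nor (S nor not R) = False nor False = True
(Q -> not S) iff ((P or R) nor (S nor not R)) = True iff True = True
not S = not False = True
((Q -> not S) iff ((P or R) nor (S nor not R))) xor not S = True xor True = False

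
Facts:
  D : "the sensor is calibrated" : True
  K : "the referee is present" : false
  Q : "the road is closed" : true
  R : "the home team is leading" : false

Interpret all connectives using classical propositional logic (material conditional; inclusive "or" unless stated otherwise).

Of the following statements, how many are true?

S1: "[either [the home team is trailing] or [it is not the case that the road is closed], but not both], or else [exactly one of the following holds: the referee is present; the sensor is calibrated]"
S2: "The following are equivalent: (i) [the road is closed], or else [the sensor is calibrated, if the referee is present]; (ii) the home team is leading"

1

S1: This is (not R xor not Q) or (K xor D).

not R = not False = True
not Q = not True = False
not R xor not Q = True xor False = True
K xor D = False xor True = True
(not R xor not Q) or (K xor D) = True or True = True
Hence S1 is true.

S2: In symbols: (Q or (K -> D)) iff R

K -> D = False -> True = True
Q or (K -> D) = True or True = True
(Q or (K -> D)) iff R = True iff False = False
So S2 is false.

1 of the 2 statements is true.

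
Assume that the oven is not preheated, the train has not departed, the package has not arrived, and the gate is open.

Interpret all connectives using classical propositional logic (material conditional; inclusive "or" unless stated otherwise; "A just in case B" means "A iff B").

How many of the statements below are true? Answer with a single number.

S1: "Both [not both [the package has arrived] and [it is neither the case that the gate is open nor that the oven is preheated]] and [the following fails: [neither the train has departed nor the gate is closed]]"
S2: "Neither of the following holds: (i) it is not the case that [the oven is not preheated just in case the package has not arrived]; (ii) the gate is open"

0

Let R = "the package has arrived" (F), S = "the gate is open" (T), P = "the oven is preheated" (F), Q = "the train has departed" (F).

S1: In symbols: (R ↑ (S ↓ P)) ∧ ¬(Q ↓ ¬S)

S ↓ P = T ↓ F = F
R ↑ (S ↓ P) = F ↑ F = T
¬S = ¬T = F
Q ↓ ¬S = F ↓ F = T
¬(Q ↓ ¬S) = ¬T = F
(R ↑ (S ↓ P)) ∧ ¬(Q ↓ ¬S) = T ∧ F = F
Thus S1 is false.

S2: Formalization: ¬(¬P ↔ ¬R) ↓ S

¬P = ¬F = T
¬R = ¬F = T
¬P ↔ ¬R = T ↔ T = T
¬(¬P ↔ ¬R) = ¬T = F
¬(¬P ↔ ¬R) ↓ S = F ↓ T = F
Hence S2 is false.

0 of the 2 statements are true (none).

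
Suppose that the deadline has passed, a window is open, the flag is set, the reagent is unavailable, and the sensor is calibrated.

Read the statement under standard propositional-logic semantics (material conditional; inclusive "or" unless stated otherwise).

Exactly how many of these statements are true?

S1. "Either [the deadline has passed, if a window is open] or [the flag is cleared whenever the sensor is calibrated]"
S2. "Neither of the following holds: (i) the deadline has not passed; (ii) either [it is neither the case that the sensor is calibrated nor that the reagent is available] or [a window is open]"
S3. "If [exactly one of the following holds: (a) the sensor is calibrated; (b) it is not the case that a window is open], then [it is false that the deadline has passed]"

Let Q = "a window is open" (T), L = "the deadline has passed" (T), V = "the sensor is calibrated" (T), W = "the flag is set" (T), K = "the reagent is available" (F).

S1: In symbols: (Q -> L) | (V -> ~W)

Q -> L = T -> T = T
~W = ~T = F
V -> ~W = T -> F = F
(Q -> L) | (V -> ~W) = T | F = T
So S1 is true.

S2: Formalization: ~L nor ((V nor K) | Q)

~L = ~T = F
V nor K = T nor F = F
(V nor K) | Q = F | T = T
~L nor ((V nor K) | Q) = F nor T = F
So S2 is false.

S3: This is (V xor ~Q) -> ~L.

~Q = ~T = F
V xor ~Q = T xor F = T
~L = ~T = F
(V xor ~Q) -> ~L = T -> F = F
So S3 is false.

Count: 1.

1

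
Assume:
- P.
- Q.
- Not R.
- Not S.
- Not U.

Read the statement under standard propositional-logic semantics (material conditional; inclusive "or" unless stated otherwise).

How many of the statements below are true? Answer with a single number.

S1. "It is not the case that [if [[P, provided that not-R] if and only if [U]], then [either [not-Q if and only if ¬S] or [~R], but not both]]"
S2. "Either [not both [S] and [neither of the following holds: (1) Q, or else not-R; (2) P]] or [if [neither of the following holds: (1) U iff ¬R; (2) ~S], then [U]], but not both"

S1: In symbols: ~(((~R -> P) <-> U) -> ((~Q <-> ~S) xor ~R))

~R = ~F = T
~R -> P = T -> T = T
(~R -> P) <-> U = T <-> F = F
~Q = ~T = F
~S = ~F = T
~Q <-> ~S = F <-> T = F
~R = ~F = T
(~Q <-> ~S) xor ~R = F xor T = T
((~R -> P) <-> U) -> ((~Q <-> ~S) xor ~R) = F -> T = T
~(((~R -> P) <-> U) -> ((~Q <-> ~S) xor ~R)) = ~T = F
So S1 is false.

S2: Parsed as (S nand ((Q | ~R) nor P)) xor (((U <-> ~R) nor ~S) -> U)

~R = ~F = T
Q | ~R = T | T = T
(Q | ~R) nor P = T nor T = F
S nand ((Q | ~R) nor P) = F nand F = T
~R = ~F = T
U <-> ~R = F <-> T = F
~S = ~F = T
(U <-> ~R) nor ~S = F nor T = F
((U <-> ~R) nor ~S) -> U = F -> F = T
(S nand ((Q | ~R) nor P)) xor (((U <-> ~R) nor ~S) -> U) = T xor T = F
So S2 is false.

0 of the 2 statements are true (none).

0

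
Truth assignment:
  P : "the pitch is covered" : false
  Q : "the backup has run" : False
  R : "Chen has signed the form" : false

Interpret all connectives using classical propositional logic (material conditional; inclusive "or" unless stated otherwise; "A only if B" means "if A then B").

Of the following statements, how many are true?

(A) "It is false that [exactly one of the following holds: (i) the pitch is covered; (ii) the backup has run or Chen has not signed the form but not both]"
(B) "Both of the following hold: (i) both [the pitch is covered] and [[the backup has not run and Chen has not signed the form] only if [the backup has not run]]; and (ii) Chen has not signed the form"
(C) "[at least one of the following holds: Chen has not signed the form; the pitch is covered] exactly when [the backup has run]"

0

(A): Formalization: ~(P xor (Q xor ~R))

~R = ~F = T
Q xor ~R = F xor T = T
P xor (Q xor ~R) = F xor T = T
~(P xor (Q xor ~R)) = ~T = F
Thus (A) is false.

(B): This is (P & ((~Q & ~R) -> ~Q)) & ~R.

~Q = ~F = T
~R = ~F = T
~Q & ~R = T & T = T
~Q = ~F = T
(~Q & ~R) -> ~Q = T -> T = T
P & ((~Q & ~R) -> ~Q) = F & T = F
~R = ~F = T
(P & ((~Q & ~R) -> ~Q)) & ~R = F & T = F
So (B) is false.

(C): Parsed as (~R | P) <-> Q

~R = ~F = T
~R | P = T | F = T
(~R | P) <-> Q = T <-> F = F
Thus (C) is false.

0 of the 3 statements are true (none).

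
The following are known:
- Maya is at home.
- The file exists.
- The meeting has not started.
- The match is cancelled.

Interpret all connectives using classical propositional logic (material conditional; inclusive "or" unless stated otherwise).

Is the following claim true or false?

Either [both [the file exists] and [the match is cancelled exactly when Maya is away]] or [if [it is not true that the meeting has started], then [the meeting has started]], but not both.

Let R = "the file exists" (True), M = "the match is cancelled" (True), P = "Maya is at home" (True), W = "the meeting has started" (False).
This is (R and (M iff not P)) xor (not W -> W).

not P = not True = False
M iff not P = True iff False = False
R and (M iff not P) = True and False = False
not W = not False = True
not W -> W = True -> False = False
(R and (M iff not P)) xor (not W -> W) = False xor False = False

False.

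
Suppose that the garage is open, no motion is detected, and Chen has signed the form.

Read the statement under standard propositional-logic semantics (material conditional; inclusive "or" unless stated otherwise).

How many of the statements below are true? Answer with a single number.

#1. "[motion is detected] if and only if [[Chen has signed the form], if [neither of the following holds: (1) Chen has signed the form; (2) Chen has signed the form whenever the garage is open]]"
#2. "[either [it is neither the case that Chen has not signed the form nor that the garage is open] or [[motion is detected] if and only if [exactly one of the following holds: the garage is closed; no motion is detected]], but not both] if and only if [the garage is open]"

Let Q = "motion is detected" (F), R = "Chen has signed the form" (T), P = "the garage is closed" (F).

#1: This is Q <-> ((R nor (~P -> R)) -> R).

~P = ~F = T
~P -> R = T -> T = T
R nor (~P -> R) = T nor T = F
(R nor (~P -> R)) -> R = F -> T = T
Q <-> ((R nor (~P -> R)) -> R) = F <-> T = F
Hence #1 is false.

#2: This is ((~R nor ~P) xor (Q <-> (P xor ~Q))) <-> ~P.

~R = ~T = F
~P = ~F = T
~R nor ~P = F nor T = F
~Q = ~F = T
P xor ~Q = F xor T = T
Q <-> (P xor ~Q) = F <-> T = F
(~R nor ~P) xor (Q <-> (P xor ~Q)) = F xor F = F
~P = ~F = T
((~R nor ~P) xor (Q <-> (P xor ~Q))) <-> ~P = F <-> T = F
Thus #2 is false.

True statements: 0 (none).

0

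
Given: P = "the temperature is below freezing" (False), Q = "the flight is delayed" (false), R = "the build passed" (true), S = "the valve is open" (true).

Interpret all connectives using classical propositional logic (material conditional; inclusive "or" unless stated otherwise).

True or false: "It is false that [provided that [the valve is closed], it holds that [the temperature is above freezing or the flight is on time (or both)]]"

The statement is false.

This is ¬(¬S → (¬P ∨ ¬Q)).

¬S = ¬T = F
¬P = ¬F = T
¬Q = ¬F = T
¬P ∨ ¬Q = T ∨ T = T
¬S → (¬P ∨ ¬Q) = F → T = T
¬(¬S → (¬P ∨ ¬Q)) = ¬T = F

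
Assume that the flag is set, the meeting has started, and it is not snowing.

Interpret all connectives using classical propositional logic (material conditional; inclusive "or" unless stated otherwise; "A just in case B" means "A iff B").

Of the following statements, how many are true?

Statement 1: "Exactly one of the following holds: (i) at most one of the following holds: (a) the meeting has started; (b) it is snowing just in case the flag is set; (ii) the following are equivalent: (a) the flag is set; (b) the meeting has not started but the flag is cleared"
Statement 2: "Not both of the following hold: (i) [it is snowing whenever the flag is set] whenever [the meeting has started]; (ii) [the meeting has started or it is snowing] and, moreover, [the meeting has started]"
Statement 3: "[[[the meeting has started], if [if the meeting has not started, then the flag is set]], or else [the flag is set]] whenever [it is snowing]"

Let Q = "the meeting has started" (True), R = "it is snowing" (False), P = "the flag is set" (True).

Statement 1: In symbols: (Q nand (R iff P)) xor (P iff (not Q and not P))

R iff P = False iff True = False
Q nand (R iff P) = True nand False = True
not Q = not True = False
not P = not True = False
not Q and not P = False and False = False
P iff (not Q and not P) = True iff False = False
(Q nand (R iff P)) xor (P iff (not Q and not P)) = True xor False = True
Thus Statement 1 is true.

Statement 2: In symbols: (Q -> (P -> R)) nand ((Q or R) and Q)

P -> R = True -> False = False
Q -> (P -> R) = True -> False = False
Q or R = True or False = True
(Q or R) and Q = True and True = True
(Q -> (P -> R)) nand ((Q or R) and Q) = False nand True = True
So Statement 2 is true.

Statement 3: This is R -> (((not Q -> P) -> Q) or P).

not Q = not True = False
not Q -> P = False -> True = True
(not Q -> P) -> Q = True -> True = True
((not Q -> P) -> Q) or P = True or True = True
R -> (((not Q -> P) -> Q) or P) = False -> True = True
So Statement 3 is true.

Count: 3.

3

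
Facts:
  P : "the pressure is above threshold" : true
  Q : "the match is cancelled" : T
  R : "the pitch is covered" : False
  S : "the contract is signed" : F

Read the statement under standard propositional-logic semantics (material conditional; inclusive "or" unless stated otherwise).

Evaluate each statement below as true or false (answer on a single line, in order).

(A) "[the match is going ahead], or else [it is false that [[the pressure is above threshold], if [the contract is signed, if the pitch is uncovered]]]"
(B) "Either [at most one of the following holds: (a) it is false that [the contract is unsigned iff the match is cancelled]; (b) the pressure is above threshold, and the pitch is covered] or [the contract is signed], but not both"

(A) F; (B) T

(A): Formalization: ¬Q ∨ ¬((¬R → S) → P)

¬Q = ¬T = F
¬R = ¬F = T
¬R → S = T → F = F
(¬R → S) → P = F → T = T
¬((¬R → S) → P) = ¬T = F
¬Q ∨ ¬((¬R → S) → P) = F ∨ F = F
Hence (A) is false.

(B): This is (¬(¬S ↔ Q) ↑ (P ∧ R)) ⊕ S.

¬S = ¬F = T
¬S ↔ Q = T ↔ T = T
¬(¬S ↔ Q) = ¬T = F
P ∧ R = T ∧ F = F
¬(¬S ↔ Q) ↑ (P ∧ R) = F ↑ F = T
(¬(¬S ↔ Q) ↑ (P ∧ R)) ⊕ S = T ⊕ F = T
Hence (B) is true.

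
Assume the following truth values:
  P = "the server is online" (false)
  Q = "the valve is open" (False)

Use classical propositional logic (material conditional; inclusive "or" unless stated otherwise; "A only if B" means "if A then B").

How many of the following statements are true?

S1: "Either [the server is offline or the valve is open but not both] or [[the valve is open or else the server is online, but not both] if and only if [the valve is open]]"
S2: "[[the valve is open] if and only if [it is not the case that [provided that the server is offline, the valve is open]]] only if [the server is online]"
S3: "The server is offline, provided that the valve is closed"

S1: Formalization: (not P xor Q) or ((Q xor P) iff Q)

not P = not False = True
not P xor Q = True xor False = True
Q xor P = False xor False = False
(Q xor P) iff Q = False iff False = True
(not P xor Q) or ((Q xor P) iff Q) = True or True = True
So S1 is true.

S2: Formalization: (Q iff not (not P -> Q)) -> P

not P = not False = True
not P -> Q = True -> False = False
not (not P -> Q) = not False = True
Q iff not (not P -> Q) = False iff True = False
(Q iff not (not P -> Q)) -> P = False -> False = True
So S2 is true.

S3: In symbols: not Q -> not P

not Q = not False = True
not P = not False = True
not Q -> not P = True -> True = True
Hence S3 is true.

True statements: 3.

3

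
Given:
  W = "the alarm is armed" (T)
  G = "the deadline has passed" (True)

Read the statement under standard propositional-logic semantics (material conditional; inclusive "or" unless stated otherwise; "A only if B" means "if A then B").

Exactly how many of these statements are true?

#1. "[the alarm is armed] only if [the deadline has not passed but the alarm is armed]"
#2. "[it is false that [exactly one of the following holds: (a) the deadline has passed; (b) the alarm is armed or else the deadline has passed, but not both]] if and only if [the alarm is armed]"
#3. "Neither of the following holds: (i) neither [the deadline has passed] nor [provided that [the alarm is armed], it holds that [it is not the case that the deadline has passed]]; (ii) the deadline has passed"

0

#1: Formalization: W → (¬G ∧ W)

¬G = ¬T = F
¬G ∧ W = F ∧ T = F
W → (¬G ∧ W) = T → F = F
Hence #1 is false.

#2: Parsed as ¬(G ⊕ (W ⊕ G)) ↔ W

W ⊕ G = T ⊕ T = F
G ⊕ (W ⊕ G) = T ⊕ F = T
¬(G ⊕ (W ⊕ G)) = ¬T = F
¬(G ⊕ (W ⊕ G)) ↔ W = F ↔ T = F
Hence #2 is false.

#3: Parsed as (G ↓ (W → ¬G)) ↓ G

¬G = ¬T = F
W → ¬G = T → F = F
G ↓ (W → ¬G) = T ↓ F = F
(G ↓ (W → ¬G)) ↓ G = F ↓ T = F
Hence #3 is false.

True statements: 0 (none).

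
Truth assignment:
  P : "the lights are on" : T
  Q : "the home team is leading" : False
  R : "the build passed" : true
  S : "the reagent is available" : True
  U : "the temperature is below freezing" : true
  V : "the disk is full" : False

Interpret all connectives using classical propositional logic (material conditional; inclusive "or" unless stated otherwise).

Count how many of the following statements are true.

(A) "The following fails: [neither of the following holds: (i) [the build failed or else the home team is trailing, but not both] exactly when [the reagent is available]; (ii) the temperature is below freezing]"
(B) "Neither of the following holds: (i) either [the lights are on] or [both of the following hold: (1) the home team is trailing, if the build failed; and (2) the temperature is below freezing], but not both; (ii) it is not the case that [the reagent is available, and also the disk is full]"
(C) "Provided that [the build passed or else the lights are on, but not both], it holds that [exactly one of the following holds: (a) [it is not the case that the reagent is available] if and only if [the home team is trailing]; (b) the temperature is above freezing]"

(A): In symbols: ~(((~R xor ~Q) <-> S) nor U)

~R = ~T = F
~Q = ~F = T
~R xor ~Q = F xor T = T
(~R xor ~Q) <-> S = T <-> T = T
((~R xor ~Q) <-> S) nor U = T nor T = F
~(((~R xor ~Q) <-> S) nor U) = ~F = T
Hence (A) is true.

(B): Parsed as (P xor ((~R -> ~Q) & U)) nor ~(S & V)

~R = ~T = F
~Q = ~F = T
~R -> ~Q = F -> T = T
(~R -> ~Q) & U = T & T = T
P xor ((~R -> ~Q) & U) = T xor T = F
S & V = T & F = F
~(S & V) = ~F = T
(P xor ((~R -> ~Q) & U)) nor ~(S & V) = F nor T = F
Hence (B) is false.

(C): Parsed as (R xor P) -> ((~S <-> ~Q) xor ~U)

R xor P = T xor T = F
~S = ~T = F
~Q = ~F = T
~S <-> ~Q = F <-> T = F
~U = ~T = F
(~S <-> ~Q) xor ~U = F xor F = F
(R xor P) -> ((~S <-> ~Q) xor ~U) = F -> F = T
Hence (C) is true.

Count: 2.

2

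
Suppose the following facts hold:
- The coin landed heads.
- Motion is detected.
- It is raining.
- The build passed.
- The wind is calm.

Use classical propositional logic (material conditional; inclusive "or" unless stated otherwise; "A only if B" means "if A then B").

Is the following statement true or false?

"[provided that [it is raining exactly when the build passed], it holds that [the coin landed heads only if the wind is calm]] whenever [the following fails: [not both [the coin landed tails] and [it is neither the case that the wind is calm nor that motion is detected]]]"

Let Q = "the coin landed heads" (True), L = "the wind is strong" (False), U = "motion is detected" (True), V = "it is raining" (True), S = "the build passed" (True).
This is not (not Q nand (not L nor U)) -> ((V iff S) -> (Q -> not L)).

not Q = not True = False
not L = not False = True
not L nor U = True nor True = False
not Q nand (not L nor U) = False nand False = True
not (not Q nand (not L nor U)) = not True = False
V iff S = True iff True = True
not L = not False = True
Q -> not L = True -> True = True
(V iff S) -> (Q -> not L) = True -> True = True
not (not Q nand (not L nor U)) -> ((V iff S) -> (Q -> not L)) = False -> True = True

The statement is true.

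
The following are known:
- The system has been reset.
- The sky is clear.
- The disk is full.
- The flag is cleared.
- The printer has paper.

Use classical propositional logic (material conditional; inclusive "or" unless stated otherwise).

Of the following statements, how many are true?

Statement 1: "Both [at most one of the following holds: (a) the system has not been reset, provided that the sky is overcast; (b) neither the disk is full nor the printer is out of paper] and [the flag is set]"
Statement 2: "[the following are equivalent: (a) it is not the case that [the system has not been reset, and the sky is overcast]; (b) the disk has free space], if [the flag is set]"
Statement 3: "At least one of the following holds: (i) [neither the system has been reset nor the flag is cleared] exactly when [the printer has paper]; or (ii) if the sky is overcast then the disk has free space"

2

Let L = "the sky is overcast" (F), H = "the system has been reset" (T), P = "the disk is full" (T), S = "the printer has paper" (T), N = "the flag is set" (F).

Statement 1: Formalization: ((L → ¬H) ↑ (P ↓ ¬S)) ∧ N

¬H = ¬T = F
L → ¬H = F → F = T
¬S = ¬T = F
P ↓ ¬S = T ↓ F = F
(L → ¬H) ↑ (P ↓ ¬S) = T ↑ F = T
((L → ¬H) ↑ (P ↓ ¬S)) ∧ N = T ∧ F = F
So Statement 1 is false.

Statement 2: This is N → (¬(¬H ∧ L) ↔ ¬P).

¬H = ¬T = F
¬H ∧ L = F ∧ F = F
¬(¬H ∧ L) = ¬F = T
¬P = ¬T = F
¬(¬H ∧ L) ↔ ¬P = T ↔ F = F
N → (¬(¬H ∧ L) ↔ ¬P) = F → F = T
Hence Statement 2 is true.

Statement 3: This is ((H ↓ ¬N) ↔ S) ∨ (L → ¬P).

¬N = ¬F = T
H ↓ ¬N = T ↓ T = F
(H ↓ ¬N) ↔ S = F ↔ T = F
¬P = ¬T = F
L → ¬P = F → F = T
((H ↓ ¬N) ↔ S) ∨ (L → ¬P) = F ∨ T = T
Thus Statement 3 is true.

Count: 2.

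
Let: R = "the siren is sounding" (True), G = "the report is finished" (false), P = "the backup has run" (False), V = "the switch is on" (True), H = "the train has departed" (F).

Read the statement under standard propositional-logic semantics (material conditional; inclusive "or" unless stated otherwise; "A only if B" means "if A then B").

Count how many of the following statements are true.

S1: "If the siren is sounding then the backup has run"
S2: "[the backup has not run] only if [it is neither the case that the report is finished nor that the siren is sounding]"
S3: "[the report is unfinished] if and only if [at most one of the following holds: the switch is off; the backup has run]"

S1: Parsed as R -> P

R -> P = True -> False = False
Thus S1 is false.

S2: In symbols: not P -> (G nor R)

not P = not False = True
G nor R = False nor True = False
not P -> (G nor R) = True -> False = False
Hence S2 is false.

S3: In symbols: not G iff (not V nand P)

not G = not False = True
not V = not True = False
not V nand P = False nand False = True
not G iff (not V nand P) = True iff True = True
So S3 is true.

True statements: 1 (S3).

1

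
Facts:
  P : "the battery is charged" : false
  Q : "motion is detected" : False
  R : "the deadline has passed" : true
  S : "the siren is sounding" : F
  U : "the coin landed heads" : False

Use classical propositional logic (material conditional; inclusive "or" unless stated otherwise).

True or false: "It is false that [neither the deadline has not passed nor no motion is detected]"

This is not (not R nor not Q).

not R = not True = False
not Q = not False = True
not R nor not Q = False nor True = False
not (not R nor not Q) = not False = True

The statement is true.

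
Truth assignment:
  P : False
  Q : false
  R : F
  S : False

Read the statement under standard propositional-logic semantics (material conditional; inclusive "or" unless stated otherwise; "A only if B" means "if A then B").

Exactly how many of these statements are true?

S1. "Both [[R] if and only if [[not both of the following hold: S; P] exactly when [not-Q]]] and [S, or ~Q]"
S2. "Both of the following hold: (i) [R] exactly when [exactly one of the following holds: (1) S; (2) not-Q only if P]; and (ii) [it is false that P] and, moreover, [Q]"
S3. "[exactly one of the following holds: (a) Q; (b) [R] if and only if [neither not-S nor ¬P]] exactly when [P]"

0

S1: In symbols: (R ↔ ((S ↑ P) ↔ ¬Q)) ∧ (S ∨ ¬Q)

S ↑ P = F ↑ F = T
¬Q = ¬F = T
(S ↑ P) ↔ ¬Q = T ↔ T = T
R ↔ ((S ↑ P) ↔ ¬Q) = F ↔ T = F
¬Q = ¬F = T
S ∨ ¬Q = F ∨ T = T
(R ↔ ((S ↑ P) ↔ ¬Q)) ∧ (S ∨ ¬Q) = F ∧ T = F
Hence S1 is false.

S2: Parsed as (R ↔ (S ⊕ (¬Q → P))) ∧ (¬P ∧ Q)

¬Q = ¬F = T
¬Q → P = T → F = F
S ⊕ (¬Q → P) = F ⊕ F = F
R ↔ (S ⊕ (¬Q → P)) = F ↔ F = T
¬P = ¬F = T
¬P ∧ Q = T ∧ F = F
(R ↔ (S ⊕ (¬Q → P))) ∧ (¬P ∧ Q) = T ∧ F = F
So S2 is false.

S3: Formalization: (Q ⊕ (R ↔ (¬S ↓ ¬P))) ↔ P

¬S = ¬F = T
¬P = ¬F = T
¬S ↓ ¬P = T ↓ T = F
R ↔ (¬S ↓ ¬P) = F ↔ F = T
Q ⊕ (R ↔ (¬S ↓ ¬P)) = F ⊕ T = T
(Q ⊕ (R ↔ (¬S ↓ ¬P))) ↔ P = T ↔ F = F
So S3 is false.

True statements: 0 (none).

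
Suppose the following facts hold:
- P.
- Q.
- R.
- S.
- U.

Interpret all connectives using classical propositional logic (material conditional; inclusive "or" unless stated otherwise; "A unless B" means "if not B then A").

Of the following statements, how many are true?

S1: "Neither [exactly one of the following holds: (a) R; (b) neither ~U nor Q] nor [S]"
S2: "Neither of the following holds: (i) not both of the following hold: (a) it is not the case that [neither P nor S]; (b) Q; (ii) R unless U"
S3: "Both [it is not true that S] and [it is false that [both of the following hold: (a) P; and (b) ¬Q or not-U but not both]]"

0

S1: In symbols: (R ⊕ (¬U ↓ Q)) ↓ S

¬U = ¬T = F
¬U ↓ Q = F ↓ T = F
R ⊕ (¬U ↓ Q) = T ⊕ F = T
(R ⊕ (¬U ↓ Q)) ↓ S = T ↓ T = F
Hence S1 is false.

S2: In symbols: (¬(P ↓ S) ↑ Q) ↓ (R ∨ U)

P ↓ S = T ↓ T = F
¬(P ↓ S) = ¬F = T
¬(P ↓ S) ↑ Q = T ↑ T = F
R ∨ U = T ∨ T = T
(¬(P ↓ S) ↑ Q) ↓ (R ∨ U) = F ↓ T = F
So S2 is false.

S3: In symbols: ¬S ∧ ¬(P ∧ (¬Q ⊕ ¬U))

¬S = ¬T = F
¬Q = ¬T = F
¬U = ¬T = F
¬Q ⊕ ¬U = F ⊕ F = F
P ∧ (¬Q ⊕ ¬U) = T ∧ F = F
¬(P ∧ (¬Q ⊕ ¬U)) = ¬F = T
¬S ∧ ¬(P ∧ (¬Q ⊕ ¬U)) = F ∧ T = F
Thus S3 is false.

0 of the 3 statements are true (none).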